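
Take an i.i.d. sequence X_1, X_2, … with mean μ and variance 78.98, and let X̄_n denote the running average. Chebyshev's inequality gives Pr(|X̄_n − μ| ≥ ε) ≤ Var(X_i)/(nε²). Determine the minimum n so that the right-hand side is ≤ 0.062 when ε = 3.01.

Require 78.98/(n·3.01²) ≤ 0.062, i.e. n ≥ 78.98/(0.062·3.01²) = 140.602.
The smallest integer n is 141.

141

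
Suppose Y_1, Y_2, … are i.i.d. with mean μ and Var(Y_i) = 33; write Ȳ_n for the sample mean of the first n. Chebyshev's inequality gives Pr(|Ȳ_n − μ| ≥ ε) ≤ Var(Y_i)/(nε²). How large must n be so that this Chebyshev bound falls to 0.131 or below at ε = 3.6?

20

Require 33/(n·3.6²) ≤ 0.131, i.e. n ≥ 33/(0.131·3.6²) = 19.437.
The smallest integer n is 20.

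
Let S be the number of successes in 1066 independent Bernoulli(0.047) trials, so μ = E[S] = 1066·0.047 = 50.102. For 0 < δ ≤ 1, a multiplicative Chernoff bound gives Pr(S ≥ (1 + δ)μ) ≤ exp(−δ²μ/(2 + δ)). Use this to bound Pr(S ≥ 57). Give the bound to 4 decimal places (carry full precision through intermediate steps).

Write 57 = (1 + δ)μ, so δ = 57/50.102 − 1 = 0.1376791…
Then the exponent is δ²μ/(2 + δ) = (57 − μ)² / (μ·(2 + δ)) = 0.444272.
Bound = exp(−0.444272) = 0.64129.

0.6413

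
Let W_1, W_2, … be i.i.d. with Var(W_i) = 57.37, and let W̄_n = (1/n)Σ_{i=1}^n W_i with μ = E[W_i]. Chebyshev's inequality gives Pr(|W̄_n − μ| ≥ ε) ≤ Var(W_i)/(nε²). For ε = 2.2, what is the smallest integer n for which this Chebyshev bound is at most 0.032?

Require 57.37/(n·2.2²) ≤ 0.032, i.e. n ≥ 57.37/(0.032·2.2²) = 370.416.
The smallest integer n is 371.

371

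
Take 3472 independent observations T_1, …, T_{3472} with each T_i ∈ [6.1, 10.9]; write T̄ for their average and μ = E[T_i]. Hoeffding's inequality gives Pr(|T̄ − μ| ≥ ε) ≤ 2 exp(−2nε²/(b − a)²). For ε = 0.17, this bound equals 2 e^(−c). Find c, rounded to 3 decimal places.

c = 2nε²/(b − a)² = 2·3472·0.17² / 4.8² = 8.7101.

8.710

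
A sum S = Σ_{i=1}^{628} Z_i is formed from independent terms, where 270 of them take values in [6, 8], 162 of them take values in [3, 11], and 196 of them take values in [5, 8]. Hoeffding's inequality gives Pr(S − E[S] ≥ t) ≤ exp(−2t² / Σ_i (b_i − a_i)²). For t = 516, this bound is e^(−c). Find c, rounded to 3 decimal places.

40.305

Σ(b_i − a_i)² = 270·2² + 162·8² + 196·3² = 13212.
c = 2t² / 13212 = 2·516² / 13212 = 40.3052.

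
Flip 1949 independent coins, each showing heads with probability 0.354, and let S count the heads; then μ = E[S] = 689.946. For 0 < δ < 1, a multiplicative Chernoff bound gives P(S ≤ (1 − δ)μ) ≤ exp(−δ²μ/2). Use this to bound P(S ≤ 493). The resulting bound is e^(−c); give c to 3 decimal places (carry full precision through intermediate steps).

28.109

Write 493 = (1 − δ)μ, so δ = 1 − 493/689.946 = 0.2854513…
Then the exponent is δ²μ/2 = (μ − 493)²/(2μ) = 28.109248.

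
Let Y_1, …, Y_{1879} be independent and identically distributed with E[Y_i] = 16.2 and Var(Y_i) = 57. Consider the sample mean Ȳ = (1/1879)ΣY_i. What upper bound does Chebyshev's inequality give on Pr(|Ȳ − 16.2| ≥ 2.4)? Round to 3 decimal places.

Var(Ȳ) = Var(Y_i)/n = 57/1879 = 0.030335.
Chebyshev: Pr(|Ȳ − 16.2| ≥ 2.4) ≤ Var(Ȳ)/(2.4)² = 57/(1879·2.4²) = 0.0053.

0.005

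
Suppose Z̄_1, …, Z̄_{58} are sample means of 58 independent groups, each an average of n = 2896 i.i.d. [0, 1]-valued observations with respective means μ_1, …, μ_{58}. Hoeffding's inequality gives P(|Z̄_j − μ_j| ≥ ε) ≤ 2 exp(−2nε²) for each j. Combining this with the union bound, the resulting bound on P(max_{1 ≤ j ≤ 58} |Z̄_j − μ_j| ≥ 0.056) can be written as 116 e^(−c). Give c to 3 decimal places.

Union bound over the 58 events: P(max_{1 ≤ j ≤ 58} |Z̄_j − μ_j| ≥ 0.056) ≤ 58·2·exp(−2nε²) = 116 exp(−2·2896·0.056²).
So c = 2·2896·0.056² = 18.1637.

18.164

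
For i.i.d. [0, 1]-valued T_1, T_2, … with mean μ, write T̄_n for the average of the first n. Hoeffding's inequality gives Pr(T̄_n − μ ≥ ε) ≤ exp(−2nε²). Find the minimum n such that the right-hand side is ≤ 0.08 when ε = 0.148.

Require exp(−2nε²) ≤ 0.08, i.e. 2nε² ≥ ln(1/0.08) = 2.525729.
So n ≥ 2.525729 / (2·0.148²) = 57.655.
The smallest integer n is 58.

58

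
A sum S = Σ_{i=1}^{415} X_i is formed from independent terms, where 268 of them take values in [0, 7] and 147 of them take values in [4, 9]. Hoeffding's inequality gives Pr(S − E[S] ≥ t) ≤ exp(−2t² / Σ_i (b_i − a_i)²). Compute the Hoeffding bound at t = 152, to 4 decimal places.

0.0640

Σ(b_i − a_i)² = 268·7² + 147·5² = 16807.
Exponent = 2·152² / 16807 = 2.74933.
Bound = exp(−2.74933) = 0.06397.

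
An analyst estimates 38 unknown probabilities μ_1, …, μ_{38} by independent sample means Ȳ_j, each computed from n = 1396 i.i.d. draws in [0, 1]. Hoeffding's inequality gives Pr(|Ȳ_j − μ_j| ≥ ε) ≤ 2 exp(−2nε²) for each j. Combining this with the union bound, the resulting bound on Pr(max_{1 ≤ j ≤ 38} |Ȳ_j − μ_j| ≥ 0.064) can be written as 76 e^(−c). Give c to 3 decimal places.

Union bound over the 38 events: Pr(max_{1 ≤ j ≤ 38} |Ȳ_j − μ_j| ≥ 0.064) ≤ 38·2·exp(−2nε²) = 76 exp(−2·1396·0.064²).
So c = 2·1396·0.064² = 11.4360.

11.436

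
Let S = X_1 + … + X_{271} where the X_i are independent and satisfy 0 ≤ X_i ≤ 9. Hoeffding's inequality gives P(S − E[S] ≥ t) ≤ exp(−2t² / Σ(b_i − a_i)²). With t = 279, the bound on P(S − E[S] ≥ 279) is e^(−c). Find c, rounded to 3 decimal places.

Σ(b_i − a_i)² = 271·(9)² = 21951.
c = 2t²/21951 = 2·279²/21951 = 7.0923.

7.092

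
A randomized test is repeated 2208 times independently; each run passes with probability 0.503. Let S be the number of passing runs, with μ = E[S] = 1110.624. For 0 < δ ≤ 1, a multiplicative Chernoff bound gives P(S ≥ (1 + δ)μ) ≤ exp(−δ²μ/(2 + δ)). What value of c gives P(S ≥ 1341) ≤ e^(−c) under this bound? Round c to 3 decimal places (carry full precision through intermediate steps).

21.648

Write 1341 = (1 + δ)μ, so δ = 1341/1110.624 − 1 = 0.2074293…
Then the exponent is δ²μ/(2 + δ) = (1341 − μ)² / (μ·(2 + δ)) = 21.648141.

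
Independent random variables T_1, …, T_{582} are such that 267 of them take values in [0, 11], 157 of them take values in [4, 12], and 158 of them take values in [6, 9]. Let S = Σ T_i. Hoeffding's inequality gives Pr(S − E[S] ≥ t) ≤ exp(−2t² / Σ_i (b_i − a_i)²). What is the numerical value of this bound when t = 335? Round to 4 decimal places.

Σ(b_i − a_i)² = 267·11² + 157·8² + 158·3² = 43777.
Exponent = 2·335² / 43777 = 5.12712.
Bound = exp(−5.12712) = 0.00593.

0.0059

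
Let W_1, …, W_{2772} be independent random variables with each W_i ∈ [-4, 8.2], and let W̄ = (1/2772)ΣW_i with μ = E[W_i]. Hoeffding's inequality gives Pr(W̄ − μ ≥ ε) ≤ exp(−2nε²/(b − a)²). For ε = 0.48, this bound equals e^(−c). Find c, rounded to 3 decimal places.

8.582

c = 2nε²/(b − a)² = 2·2772·0.48² / 12.2² = 8.5820.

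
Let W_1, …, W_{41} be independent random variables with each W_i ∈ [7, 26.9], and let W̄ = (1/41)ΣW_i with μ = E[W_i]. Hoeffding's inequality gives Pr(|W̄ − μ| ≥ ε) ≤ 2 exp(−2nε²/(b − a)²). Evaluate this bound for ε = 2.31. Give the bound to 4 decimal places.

Exponent: 2nε²/(b − a)² = 2·41·2.31² / 19.9² = 1.10492.
Bound = 2·exp(−1.10492) = 0.66247.

0.6625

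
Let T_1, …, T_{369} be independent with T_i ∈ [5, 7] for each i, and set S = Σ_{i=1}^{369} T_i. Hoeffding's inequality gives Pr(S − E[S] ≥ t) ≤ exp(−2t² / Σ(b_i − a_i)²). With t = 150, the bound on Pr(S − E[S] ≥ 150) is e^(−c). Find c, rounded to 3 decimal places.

Σ(b_i − a_i)² = 369·(2)² = 1476.
c = 2t²/1476 = 2·150²/1476 = 30.4878.

30.488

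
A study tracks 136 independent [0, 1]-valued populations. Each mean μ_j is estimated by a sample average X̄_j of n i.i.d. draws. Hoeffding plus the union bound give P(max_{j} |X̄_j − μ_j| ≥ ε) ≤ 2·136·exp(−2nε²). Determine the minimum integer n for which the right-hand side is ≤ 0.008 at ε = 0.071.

Need 2·136·exp(−2nε²) ≤ 0.008, i.e. exp(−2nε²) ≤ 0.008/272.
So 2nε² ≥ ln(272/0.008) = 10.434116.
Hence n ≥ 10.434116/(2·0.071²) = 1034.925.
The smallest integer n is 1035.

1035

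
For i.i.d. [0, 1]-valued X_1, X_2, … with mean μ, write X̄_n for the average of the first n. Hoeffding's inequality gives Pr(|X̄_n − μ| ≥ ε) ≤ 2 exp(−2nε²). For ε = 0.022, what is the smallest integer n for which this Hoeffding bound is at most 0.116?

2942

Require 2·exp(−2nε²) ≤ 0.116, i.e. 2nε² ≥ ln(2/0.116) = 2.847312.
So n ≥ 2.847312 / (2·0.022²) = 2941.438.
The smallest integer n is 2942.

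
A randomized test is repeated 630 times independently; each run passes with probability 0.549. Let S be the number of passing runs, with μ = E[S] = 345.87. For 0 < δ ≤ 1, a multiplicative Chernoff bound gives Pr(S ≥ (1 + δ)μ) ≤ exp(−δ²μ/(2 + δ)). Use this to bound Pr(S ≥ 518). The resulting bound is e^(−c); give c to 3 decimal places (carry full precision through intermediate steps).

Write 518 = (1 + δ)μ, so δ = 518/345.87 − 1 = 0.4976725…
Then the exponent is δ²μ/(2 + δ) = (518 − μ)² / (μ·(2 + δ)) = 34.297680.

34.298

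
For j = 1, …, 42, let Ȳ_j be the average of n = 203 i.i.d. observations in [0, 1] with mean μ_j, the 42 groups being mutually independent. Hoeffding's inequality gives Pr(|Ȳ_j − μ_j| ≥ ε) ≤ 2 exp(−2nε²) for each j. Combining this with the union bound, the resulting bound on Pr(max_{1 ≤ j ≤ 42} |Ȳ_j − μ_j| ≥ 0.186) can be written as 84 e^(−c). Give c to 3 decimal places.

Union bound over the 42 events: Pr(max_{1 ≤ j ≤ 42} |Ȳ_j − μ_j| ≥ 0.186) ≤ 42·2·exp(−2nε²) = 84 exp(−2·203·0.186²).
So c = 2·203·0.186² = 14.0460.

14.046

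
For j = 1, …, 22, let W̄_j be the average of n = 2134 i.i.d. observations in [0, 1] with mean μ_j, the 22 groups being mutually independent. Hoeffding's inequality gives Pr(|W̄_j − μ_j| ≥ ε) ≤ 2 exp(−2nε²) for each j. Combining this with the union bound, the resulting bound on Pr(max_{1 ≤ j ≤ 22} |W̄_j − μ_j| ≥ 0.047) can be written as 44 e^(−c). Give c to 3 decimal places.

Union bound over the 22 events: Pr(max_{1 ≤ j ≤ 22} |W̄_j − μ_j| ≥ 0.047) ≤ 22·2·exp(−2nε²) = 44 exp(−2·2134·0.047²).
So c = 2·2134·0.047² = 9.4280.

9.428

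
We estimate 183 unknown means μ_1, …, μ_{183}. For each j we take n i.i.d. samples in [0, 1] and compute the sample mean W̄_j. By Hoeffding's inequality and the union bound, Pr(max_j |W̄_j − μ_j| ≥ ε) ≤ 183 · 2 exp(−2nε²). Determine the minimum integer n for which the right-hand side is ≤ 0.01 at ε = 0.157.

Need 2·183·exp(−2nε²) ≤ 0.01, i.e. exp(−2nε²) ≤ 0.01/366.
So 2nε² ≥ ln(366/0.01) = 10.507804.
Hence n ≥ 10.507804/(2·0.157²) = 213.149.
The smallest integer n is 214.

214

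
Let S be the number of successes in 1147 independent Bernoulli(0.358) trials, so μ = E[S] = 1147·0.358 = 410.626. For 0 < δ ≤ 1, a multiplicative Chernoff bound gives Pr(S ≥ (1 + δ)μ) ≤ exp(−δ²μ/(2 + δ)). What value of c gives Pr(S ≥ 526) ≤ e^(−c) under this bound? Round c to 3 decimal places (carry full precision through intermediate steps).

Write 526 = (1 + δ)μ, so δ = 526/410.626 − 1 = 0.280971…
Then the exponent is δ²μ/(2 + δ) = (526 − μ)² / (μ·(2 + δ)) = 14.211820.

14.212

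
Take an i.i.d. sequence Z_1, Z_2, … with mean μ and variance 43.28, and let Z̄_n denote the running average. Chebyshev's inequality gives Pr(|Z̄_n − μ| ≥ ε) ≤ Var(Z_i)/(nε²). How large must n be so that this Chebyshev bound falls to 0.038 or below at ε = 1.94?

Require 43.28/(n·1.94²) ≤ 0.038, i.e. n ≥ 43.28/(0.038·1.94²) = 302.622.
The smallest integer n is 303.

303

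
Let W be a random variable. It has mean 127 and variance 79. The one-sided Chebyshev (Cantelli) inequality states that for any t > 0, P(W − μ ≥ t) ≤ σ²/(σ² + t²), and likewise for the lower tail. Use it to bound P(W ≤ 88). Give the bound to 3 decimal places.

Here σ² = 79 and t = 39, so σ² + t² = 1600.
Cantelli's bound: 79/1600 = 0.0494.

0.049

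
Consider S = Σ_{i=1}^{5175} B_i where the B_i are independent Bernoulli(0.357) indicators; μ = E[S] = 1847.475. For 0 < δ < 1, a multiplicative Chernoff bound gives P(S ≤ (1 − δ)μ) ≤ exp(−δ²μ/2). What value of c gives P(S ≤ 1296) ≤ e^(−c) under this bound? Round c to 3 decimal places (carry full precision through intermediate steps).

Write 1296 = (1 − δ)μ, so δ = 1 − 1296/1847.475 = 0.298502…
Then the exponent is δ²μ/2 = (μ − 1296)²/(2μ) = 82.308198.

82.308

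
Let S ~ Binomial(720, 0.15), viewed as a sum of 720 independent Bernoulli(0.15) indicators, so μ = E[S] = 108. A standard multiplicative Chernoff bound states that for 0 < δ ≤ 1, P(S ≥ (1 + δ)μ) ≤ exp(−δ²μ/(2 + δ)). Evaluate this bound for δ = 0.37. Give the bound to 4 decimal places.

Exponent = δ²μ/(2 + δ) = 0.37²·108/2.37 = 6.2385.
Bound = exp(−6.2385) = 0.00195.

0.0020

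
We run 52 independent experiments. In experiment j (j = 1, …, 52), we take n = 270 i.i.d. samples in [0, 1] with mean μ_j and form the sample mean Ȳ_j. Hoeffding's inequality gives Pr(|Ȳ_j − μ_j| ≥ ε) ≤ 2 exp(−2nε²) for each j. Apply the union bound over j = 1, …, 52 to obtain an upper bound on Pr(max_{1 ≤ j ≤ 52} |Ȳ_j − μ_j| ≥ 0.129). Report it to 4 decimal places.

Per-experiment Hoeffding bound: 2·exp(−2·270·0.129²) = 2·exp(−8.98614) = 0.00025026.
Union bound over 52 events: 52·0.00025026 = 0.01301.

0.0130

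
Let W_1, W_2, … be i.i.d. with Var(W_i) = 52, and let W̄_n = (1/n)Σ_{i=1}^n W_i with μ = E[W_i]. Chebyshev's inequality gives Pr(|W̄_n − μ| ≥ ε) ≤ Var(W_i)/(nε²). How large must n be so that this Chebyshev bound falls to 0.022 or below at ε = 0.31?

24596

Require 52/(n·0.31²) ≤ 0.022, i.e. n ≥ 52/(0.022·0.31²) = 24595.592.
The smallest integer n is 24596.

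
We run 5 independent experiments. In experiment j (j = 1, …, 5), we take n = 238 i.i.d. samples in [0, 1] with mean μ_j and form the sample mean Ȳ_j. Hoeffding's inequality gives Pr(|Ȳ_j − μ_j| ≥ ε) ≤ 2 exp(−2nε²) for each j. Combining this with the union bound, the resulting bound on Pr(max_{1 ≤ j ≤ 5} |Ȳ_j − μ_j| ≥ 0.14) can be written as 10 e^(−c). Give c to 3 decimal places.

9.330

Union bound over the 5 events: Pr(max_{1 ≤ j ≤ 5} |Ȳ_j − μ_j| ≥ 0.14) ≤ 5·2·exp(−2nε²) = 10 exp(−2·238·0.14²).
So c = 2·238·0.14² = 9.3296.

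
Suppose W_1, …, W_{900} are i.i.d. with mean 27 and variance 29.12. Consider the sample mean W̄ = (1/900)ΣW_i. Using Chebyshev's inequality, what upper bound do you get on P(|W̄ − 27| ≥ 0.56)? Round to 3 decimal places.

0.103

Var(W̄) = Var(W_i)/n = 29.12/900 = 0.032356.
Chebyshev: P(|W̄ − 27| ≥ 0.56) ≤ Var(W̄)/(0.56)² = 29.12/(900·0.56²) = 0.1032.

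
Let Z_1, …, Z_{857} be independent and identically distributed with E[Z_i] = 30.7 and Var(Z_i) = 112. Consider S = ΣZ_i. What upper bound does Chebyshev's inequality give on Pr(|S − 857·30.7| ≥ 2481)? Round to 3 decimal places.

Var(S) = n·Var(Z_i) = 857·112 = 95984.
Chebyshev: Pr(|S − 857·30.7| ≥ 2481) ≤ Var(S)/2481² = 95984/6155361 = 0.0156.

0.016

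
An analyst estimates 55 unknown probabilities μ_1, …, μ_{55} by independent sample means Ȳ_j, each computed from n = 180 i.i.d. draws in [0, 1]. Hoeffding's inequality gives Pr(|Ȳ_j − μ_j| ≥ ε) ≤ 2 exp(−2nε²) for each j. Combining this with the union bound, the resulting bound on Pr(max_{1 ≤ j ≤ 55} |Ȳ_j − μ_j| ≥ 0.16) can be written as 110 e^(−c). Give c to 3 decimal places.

9.216

Union bound over the 55 events: Pr(max_{1 ≤ j ≤ 55} |Ȳ_j − μ_j| ≥ 0.16) ≤ 55·2·exp(−2nε²) = 110 exp(−2·180·0.16²).
So c = 2·180·0.16² = 9.2160.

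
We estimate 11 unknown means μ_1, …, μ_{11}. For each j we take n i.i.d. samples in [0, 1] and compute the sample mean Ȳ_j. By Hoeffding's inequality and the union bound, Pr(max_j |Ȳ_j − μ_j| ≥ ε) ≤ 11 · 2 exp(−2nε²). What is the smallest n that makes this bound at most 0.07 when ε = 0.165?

Need 2·11·exp(−2nε²) ≤ 0.07, i.e. exp(−2nε²) ≤ 0.07/22.
So 2nε² ≥ ln(22/0.07) = 5.750302.
Hence n ≥ 5.750302/(2·0.165²) = 105.607.
The smallest integer n is 106.

106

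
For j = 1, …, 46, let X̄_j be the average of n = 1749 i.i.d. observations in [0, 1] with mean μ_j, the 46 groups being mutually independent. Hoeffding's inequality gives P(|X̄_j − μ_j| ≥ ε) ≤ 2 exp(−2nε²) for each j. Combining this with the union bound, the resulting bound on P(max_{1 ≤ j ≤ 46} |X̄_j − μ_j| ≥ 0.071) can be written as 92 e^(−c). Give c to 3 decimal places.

Union bound over the 46 events: P(max_{1 ≤ j ≤ 46} |X̄_j − μ_j| ≥ 0.071) ≤ 46·2·exp(−2nε²) = 92 exp(−2·1749·0.071²).
So c = 2·1749·0.071² = 17.6334.

17.633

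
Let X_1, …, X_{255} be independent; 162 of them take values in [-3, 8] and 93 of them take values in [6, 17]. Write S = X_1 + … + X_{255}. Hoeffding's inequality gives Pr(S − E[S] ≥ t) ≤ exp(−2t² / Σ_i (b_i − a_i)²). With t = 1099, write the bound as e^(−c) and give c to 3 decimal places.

78.289

Σ(b_i − a_i)² = 162·11² + 93·11² = 30855.
c = 2t² / 30855 = 2·1099² / 30855 = 78.2888.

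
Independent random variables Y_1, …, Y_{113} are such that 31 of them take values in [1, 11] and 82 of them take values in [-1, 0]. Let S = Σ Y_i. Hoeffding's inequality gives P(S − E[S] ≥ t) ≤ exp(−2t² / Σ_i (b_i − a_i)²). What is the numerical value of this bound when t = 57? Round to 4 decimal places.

0.1298

Σ(b_i − a_i)² = 31·10² + 82·1² = 3182.
Exponent = 2·57² / 3182 = 2.04211.
Bound = exp(−2.04211) = 0.12975.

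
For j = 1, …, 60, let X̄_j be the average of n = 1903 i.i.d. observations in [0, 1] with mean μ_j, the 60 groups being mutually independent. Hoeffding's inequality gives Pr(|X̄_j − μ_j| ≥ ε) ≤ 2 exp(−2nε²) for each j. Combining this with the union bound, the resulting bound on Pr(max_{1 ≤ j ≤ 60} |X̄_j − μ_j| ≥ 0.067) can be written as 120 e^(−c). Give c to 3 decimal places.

17.085

Union bound over the 60 events: Pr(max_{1 ≤ j ≤ 60} |X̄_j − μ_j| ≥ 0.067) ≤ 60·2·exp(−2nε²) = 120 exp(−2·1903·0.067²).
So c = 2·1903·0.067² = 17.0851.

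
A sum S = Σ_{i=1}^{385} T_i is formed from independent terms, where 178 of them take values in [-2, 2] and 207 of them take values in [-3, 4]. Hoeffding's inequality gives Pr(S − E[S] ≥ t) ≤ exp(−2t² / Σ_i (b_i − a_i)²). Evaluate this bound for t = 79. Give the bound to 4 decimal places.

0.3826

Σ(b_i − a_i)² = 178·4² + 207·7² = 12991.
Exponent = 2·79² / 12991 = 0.96082.
Bound = exp(−0.96082) = 0.38258.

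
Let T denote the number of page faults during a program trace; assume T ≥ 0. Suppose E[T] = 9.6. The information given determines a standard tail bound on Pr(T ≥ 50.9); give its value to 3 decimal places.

Only the mean of a non-negative variable is known, so Markov's inequality is the applicable tail bound.
Markov's inequality: for a non-negative random variable, Pr(T ≥ a) ≤ E[T]/a.
Here E[T] = 9.6 and a = 50.9, so the bound is 9.6/50.9 = 0.1886.

0.189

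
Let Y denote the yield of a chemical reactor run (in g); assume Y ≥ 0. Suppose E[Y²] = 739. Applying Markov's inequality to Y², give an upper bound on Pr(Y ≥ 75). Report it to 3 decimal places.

Since Y ≥ 0, the event {Y ≥ 75} is the same as {Y² ≥ 5625}.
Markov's inequality applied to Y² gives Pr(Y² ≥ 5625) ≤ E[Y²]/5625 = 739/5625 = 0.1314.

0.131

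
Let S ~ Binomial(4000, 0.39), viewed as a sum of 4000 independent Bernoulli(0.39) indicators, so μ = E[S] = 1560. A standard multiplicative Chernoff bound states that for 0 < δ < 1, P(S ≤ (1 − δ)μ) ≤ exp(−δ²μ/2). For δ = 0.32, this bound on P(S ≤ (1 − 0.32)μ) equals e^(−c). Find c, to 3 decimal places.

c = δ²μ/2 = 0.32²·1560/2 = 79.8720.

79.872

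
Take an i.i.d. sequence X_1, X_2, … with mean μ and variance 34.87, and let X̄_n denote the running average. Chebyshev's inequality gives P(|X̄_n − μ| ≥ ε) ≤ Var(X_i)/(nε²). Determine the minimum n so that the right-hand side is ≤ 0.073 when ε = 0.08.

74637

Require 34.87/(n·0.08²) ≤ 0.073, i.e. n ≥ 34.87/(0.073·0.08²) = 74636.130.
The smallest integer n is 74637.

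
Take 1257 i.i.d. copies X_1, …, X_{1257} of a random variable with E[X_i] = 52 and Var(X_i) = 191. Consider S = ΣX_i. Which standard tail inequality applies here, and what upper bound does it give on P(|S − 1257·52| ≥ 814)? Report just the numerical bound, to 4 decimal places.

0.3623

With mean and variance of each term known, Chebyshev's inequality bounds the deviation of the sum (or sample mean).
Var(S) = n·Var(X_i) = 1257·191 = 240087.
Chebyshev: P(|S − 1257·52| ≥ 814) ≤ Var(S)/814² = 240087/662596 = 0.3623.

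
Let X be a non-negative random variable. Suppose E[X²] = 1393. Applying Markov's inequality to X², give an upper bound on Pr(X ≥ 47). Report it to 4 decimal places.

0.6306

Since X ≥ 0, the event {X ≥ 47} is the same as {X² ≥ 2209}.
Markov's inequality applied to X² gives Pr(X² ≥ 2209) ≤ E[X²]/2209 = 1393/2209 = 0.6306.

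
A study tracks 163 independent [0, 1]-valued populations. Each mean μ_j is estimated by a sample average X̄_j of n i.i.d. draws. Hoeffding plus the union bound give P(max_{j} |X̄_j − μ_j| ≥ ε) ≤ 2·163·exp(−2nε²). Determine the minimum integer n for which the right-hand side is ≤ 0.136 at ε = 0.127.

Need 2·163·exp(−2nε²) ≤ 0.136, i.e. exp(−2nε²) ≤ 0.136/326.
So 2nε² ≥ ln(326/0.136) = 7.781998.
Hence n ≥ 7.781998/(2·0.127²) = 241.242.
The smallest integer n is 242.

242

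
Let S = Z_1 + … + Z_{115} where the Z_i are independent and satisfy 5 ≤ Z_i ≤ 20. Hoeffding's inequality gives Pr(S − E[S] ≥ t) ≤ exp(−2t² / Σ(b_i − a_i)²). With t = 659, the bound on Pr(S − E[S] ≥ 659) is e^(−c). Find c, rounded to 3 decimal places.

33.568

Σ(b_i − a_i)² = 115·(15)² = 25875.
c = 2t²/25875 = 2·659²/25875 = 33.5676.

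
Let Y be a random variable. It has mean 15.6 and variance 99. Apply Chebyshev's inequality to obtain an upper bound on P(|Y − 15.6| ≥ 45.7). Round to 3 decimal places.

Chebyshev: P(|Y − μ| ≥ t) ≤ Var(Y)/t².
Bound = 99 / 2088.49 = 0.0474.

0.047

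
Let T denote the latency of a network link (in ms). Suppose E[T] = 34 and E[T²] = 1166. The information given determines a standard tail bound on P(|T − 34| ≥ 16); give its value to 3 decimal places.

The first two moments determine the variance, so Chebyshev's inequality is the sharpest standard bound available.
Var(T) = E[T²] − (E[T])² = 1166 − 1156 = 10.
Chebyshev's inequality: P(|T − μ| ≥ t) ≤ Var(T)/t² = 10/256 = 0.0391.

0.039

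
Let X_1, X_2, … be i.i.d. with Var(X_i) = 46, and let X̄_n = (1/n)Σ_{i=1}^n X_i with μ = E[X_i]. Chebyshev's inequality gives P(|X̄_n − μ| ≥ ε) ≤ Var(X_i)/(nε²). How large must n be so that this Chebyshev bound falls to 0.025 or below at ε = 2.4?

Require 46/(n·2.4²) ≤ 0.025, i.e. n ≥ 46/(0.025·2.4²) = 319.444.
The smallest integer n is 320.

320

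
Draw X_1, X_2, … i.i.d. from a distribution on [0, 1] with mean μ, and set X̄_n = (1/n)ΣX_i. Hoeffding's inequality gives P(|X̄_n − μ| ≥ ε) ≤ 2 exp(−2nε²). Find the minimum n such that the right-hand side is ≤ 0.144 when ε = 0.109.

Require 2·exp(−2nε²) ≤ 0.144, i.e. 2nε² ≥ ln(2/0.144) = 2.631089.
So n ≥ 2.631089 / (2·0.109²) = 110.727.
The smallest integer n is 111.

111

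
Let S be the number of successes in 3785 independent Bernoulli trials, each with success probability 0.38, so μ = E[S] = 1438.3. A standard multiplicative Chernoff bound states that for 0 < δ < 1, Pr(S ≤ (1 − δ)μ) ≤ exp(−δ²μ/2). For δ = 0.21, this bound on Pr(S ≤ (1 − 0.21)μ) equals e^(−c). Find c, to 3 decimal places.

31.715

c = δ²μ/2 = 0.21²·1438.3/2 = 31.7145.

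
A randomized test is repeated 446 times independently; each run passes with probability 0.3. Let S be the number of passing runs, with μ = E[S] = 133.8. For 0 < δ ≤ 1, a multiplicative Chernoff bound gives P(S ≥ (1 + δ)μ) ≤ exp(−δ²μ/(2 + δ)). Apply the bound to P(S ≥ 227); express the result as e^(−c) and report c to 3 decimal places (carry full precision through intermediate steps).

Write 227 = (1 + δ)μ, so δ = 227/133.8 − 1 = 0.696562…
Then the exponent is δ²μ/(2 + δ) = (227 − μ)² / (μ·(2 + δ)) = 24.074945.

24.075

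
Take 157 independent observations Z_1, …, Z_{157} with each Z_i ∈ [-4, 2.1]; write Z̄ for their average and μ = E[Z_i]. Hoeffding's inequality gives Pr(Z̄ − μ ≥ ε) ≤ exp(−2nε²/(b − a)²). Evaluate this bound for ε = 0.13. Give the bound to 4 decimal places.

Exponent: 2nε²/(b − a)² = 2·157·0.13² / 6.1² = 0.14261.
Bound = exp(−0.14261) = 0.86709.

0.8671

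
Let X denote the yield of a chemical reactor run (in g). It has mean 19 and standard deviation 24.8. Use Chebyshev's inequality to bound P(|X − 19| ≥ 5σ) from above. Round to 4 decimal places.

Chebyshev: P(|X − μ| ≥ t) ≤ Var(X)/t².
Var(X) = σ² = 24.8² = 615.04.
t = 5·24.8 = 124.
Bound = 615.04 / 15376 = 0.0400.

0.0400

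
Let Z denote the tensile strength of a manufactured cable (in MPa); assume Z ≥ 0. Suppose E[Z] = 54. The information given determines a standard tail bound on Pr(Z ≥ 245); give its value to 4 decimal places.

Only the mean of a non-negative variable is known, so Markov's inequality is the applicable tail bound.
Markov's inequality: for a non-negative random variable, Pr(Z ≥ a) ≤ E[Z]/a.
Here E[Z] = 54 and a = 245, so the bound is 54/245 = 0.2204.

0.2204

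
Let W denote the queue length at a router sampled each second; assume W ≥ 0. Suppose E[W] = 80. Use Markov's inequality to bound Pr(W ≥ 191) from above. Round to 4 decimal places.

Markov's inequality: for a non-negative random variable, Pr(W ≥ a) ≤ E[W]/a.
Here E[W] = 80 and a = 191, so the bound is 80/191 = 0.4188.

0.4188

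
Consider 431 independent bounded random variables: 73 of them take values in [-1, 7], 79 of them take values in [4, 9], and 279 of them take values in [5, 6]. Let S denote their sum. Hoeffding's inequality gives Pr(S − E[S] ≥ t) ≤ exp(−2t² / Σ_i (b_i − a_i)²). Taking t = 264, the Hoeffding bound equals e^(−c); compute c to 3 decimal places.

Σ(b_i − a_i)² = 73·8² + 79·5² + 279·1² = 6926.
c = 2t² / 6926 = 2·264² / 6926 = 20.1259.

20.126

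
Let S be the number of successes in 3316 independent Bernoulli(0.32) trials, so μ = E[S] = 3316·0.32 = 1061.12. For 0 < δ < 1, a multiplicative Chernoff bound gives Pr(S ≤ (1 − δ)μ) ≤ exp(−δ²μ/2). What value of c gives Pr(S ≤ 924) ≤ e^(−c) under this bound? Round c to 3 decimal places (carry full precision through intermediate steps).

Write 924 = (1 − δ)μ, so δ = 1 − 924/1061.12 = 0.129222…
Then the exponent is δ²μ/2 = (μ − 924)²/(2μ) = 8.859457.

8.859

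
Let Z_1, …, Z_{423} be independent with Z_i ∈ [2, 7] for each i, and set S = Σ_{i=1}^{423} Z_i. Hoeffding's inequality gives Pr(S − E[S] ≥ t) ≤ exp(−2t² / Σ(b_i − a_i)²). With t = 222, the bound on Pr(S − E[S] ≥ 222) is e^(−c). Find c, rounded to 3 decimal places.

9.321

Σ(b_i − a_i)² = 423·(5)² = 10575.
c = 2t²/10575 = 2·222²/10575 = 9.3209.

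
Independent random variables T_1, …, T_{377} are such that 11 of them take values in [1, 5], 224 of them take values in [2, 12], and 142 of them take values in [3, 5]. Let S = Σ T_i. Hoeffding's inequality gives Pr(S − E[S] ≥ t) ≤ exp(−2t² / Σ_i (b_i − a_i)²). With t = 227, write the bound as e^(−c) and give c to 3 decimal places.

4.453

Σ(b_i − a_i)² = 11·4² + 224·10² + 142·2² = 23144.
c = 2t² / 23144 = 2·227² / 23144 = 4.4529.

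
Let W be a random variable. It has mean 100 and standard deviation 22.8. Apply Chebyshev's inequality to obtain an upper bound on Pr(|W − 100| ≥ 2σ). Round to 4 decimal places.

Chebyshev: Pr(|W − μ| ≥ t) ≤ Var(W)/t².
Var(W) = σ² = 22.8² = 519.84.
t = 2·22.8 = 45.6.
Bound = 519.84 / 2079.36 = 0.2500.

0.2500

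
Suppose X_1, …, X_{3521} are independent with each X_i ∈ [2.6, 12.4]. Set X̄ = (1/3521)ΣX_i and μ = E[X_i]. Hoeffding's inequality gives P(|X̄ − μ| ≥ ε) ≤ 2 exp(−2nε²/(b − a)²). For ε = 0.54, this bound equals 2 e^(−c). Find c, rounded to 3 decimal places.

c = 2nε²/(b − a)² = 2·3521·0.54² / 9.8² = 21.3812.

21.381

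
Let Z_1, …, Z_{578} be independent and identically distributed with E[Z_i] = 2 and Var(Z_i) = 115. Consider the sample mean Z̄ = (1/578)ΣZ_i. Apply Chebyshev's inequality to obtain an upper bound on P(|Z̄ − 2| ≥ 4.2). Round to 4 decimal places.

0.0113

Var(Z̄) = Var(Z_i)/n = 115/578 = 0.19896.
Chebyshev: P(|Z̄ − 2| ≥ 4.2) ≤ Var(Z̄)/(4.2)² = 115/(578·4.2²) = 0.0113.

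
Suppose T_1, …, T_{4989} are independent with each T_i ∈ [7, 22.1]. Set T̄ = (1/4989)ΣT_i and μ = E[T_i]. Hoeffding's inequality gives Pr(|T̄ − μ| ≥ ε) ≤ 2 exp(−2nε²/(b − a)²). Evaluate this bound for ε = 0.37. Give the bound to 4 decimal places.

Exponent: 2nε²/(b − a)² = 2·4989·0.37² / 15.1² = 5.99091.
Bound = 2·exp(−5.99091) = 0.00500.

0.0050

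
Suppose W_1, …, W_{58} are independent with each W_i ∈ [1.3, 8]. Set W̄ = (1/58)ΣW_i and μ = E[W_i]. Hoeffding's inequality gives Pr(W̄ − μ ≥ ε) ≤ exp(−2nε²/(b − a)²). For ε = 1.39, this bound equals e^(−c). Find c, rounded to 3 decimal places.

4.993

c = 2nε²/(b − a)² = 2·58·1.39² / 6.7² = 4.9927.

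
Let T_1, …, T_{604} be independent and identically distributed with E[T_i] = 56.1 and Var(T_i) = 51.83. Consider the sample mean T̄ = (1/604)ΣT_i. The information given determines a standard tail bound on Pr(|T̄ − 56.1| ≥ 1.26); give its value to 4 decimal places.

0.0541

With mean and variance of each term known, Chebyshev's inequality bounds the deviation of the sum (or sample mean).
Var(T̄) = Var(T_i)/n = 51.83/604 = 0.085811.
Chebyshev: Pr(|T̄ − 56.1| ≥ 1.26) ≤ Var(T̄)/(1.26)² = 51.83/(604·1.26²) = 0.0541.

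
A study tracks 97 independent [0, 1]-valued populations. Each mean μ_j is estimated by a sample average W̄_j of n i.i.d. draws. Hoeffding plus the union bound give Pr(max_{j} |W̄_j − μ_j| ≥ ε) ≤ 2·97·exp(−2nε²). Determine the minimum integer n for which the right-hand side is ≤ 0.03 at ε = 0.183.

Need 2·97·exp(−2nε²) ≤ 0.03, i.e. exp(−2nε²) ≤ 0.03/194.
So 2nε² ≥ ln(194/0.03) = 8.774416.
Hence n ≥ 8.774416/(2·0.183²) = 131.004.
The smallest integer n is 132.

132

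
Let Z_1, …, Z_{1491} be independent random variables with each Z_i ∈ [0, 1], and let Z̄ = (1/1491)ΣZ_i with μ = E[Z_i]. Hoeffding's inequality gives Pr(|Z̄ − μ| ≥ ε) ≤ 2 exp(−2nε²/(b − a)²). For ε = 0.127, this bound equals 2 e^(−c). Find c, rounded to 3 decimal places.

c = 2nε²/(b − a)² = 2·1491·0.127² / 1² = 48.0967.

48.097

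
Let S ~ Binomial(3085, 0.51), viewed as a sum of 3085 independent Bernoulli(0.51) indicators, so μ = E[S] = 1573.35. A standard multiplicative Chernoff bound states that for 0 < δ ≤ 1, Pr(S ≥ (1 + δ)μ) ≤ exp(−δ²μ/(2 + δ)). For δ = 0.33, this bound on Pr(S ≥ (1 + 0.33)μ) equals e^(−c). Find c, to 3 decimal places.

73.536

c = δ²μ/(2 + δ) = 0.33²·1573.35/(2 + 0.33) = 73.5355.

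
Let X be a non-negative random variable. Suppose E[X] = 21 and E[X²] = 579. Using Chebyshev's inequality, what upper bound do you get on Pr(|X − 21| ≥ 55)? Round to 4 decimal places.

0.0456

Var(X) = E[X²] − (E[X])² = 579 − 441 = 138.
Chebyshev's inequality: Pr(|X − μ| ≥ t) ≤ Var(X)/t² = 138/3025 = 0.0456.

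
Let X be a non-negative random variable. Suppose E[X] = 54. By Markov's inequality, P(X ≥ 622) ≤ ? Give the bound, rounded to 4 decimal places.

0.0868

Markov's inequality: for a non-negative random variable, P(X ≥ a) ≤ E[X]/a.
Here E[X] = 54 and a = 622, so the bound is 54/622 = 0.0868.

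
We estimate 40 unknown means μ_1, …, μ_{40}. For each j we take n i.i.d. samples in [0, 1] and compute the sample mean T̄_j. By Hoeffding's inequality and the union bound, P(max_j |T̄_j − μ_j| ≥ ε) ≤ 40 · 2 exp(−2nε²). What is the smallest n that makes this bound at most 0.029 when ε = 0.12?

Need 2·40·exp(−2nε²) ≤ 0.029, i.e. exp(−2nε²) ≤ 0.029/80.
So 2nε² ≥ ln(80/0.029) = 7.922486.
Hence n ≥ 7.922486/(2·0.12²) = 275.086.
The smallest integer n is 276.

276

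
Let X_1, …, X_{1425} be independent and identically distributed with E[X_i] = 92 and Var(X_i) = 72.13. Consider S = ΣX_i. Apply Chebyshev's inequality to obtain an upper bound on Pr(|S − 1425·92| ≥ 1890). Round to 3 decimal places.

Var(S) = n·Var(X_i) = 1425·72.13 = 102785.25.
Chebyshev: Pr(|S − 1425·92| ≥ 1890) ≤ Var(S)/1890² = 102785.25/3572100 = 0.0288.

0.029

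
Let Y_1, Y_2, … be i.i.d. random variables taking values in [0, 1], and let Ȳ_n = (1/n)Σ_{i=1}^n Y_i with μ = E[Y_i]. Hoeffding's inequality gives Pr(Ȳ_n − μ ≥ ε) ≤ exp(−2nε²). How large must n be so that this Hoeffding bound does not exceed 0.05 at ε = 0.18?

47

Require exp(−2nε²) ≤ 0.05, i.e. 2nε² ≥ ln(1/0.05) = 2.995732.
So n ≥ 2.995732 / (2·0.18²) = 46.230.
The smallest integer n is 47.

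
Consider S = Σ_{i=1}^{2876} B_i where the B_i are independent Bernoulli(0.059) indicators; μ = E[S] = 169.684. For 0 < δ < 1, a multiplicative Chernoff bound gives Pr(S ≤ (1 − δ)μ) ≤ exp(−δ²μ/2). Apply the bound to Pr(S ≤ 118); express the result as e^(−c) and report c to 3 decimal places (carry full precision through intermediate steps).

7.871

Write 118 = (1 − δ)μ, so δ = 1 − 118/169.684 = 0.3045897…
Then the exponent is δ²μ/2 = (μ − 118)²/(2μ) = 7.871207.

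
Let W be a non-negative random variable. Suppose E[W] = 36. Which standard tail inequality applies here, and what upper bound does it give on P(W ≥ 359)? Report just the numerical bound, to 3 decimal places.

Only the mean of a non-negative variable is known, so Markov's inequality is the applicable tail bound.
Markov's inequality: for a non-negative random variable, P(W ≥ a) ≤ E[W]/a.
Here E[W] = 36 and a = 359, so the bound is 36/359 = 0.1003.

0.100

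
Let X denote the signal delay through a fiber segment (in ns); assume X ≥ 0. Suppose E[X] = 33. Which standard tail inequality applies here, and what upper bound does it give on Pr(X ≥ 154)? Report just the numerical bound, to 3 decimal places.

0.214

Only the mean of a non-negative variable is known, so Markov's inequality is the applicable tail bound.
Markov's inequality: for a non-negative random variable, Pr(X ≥ a) ≤ E[X]/a.
Here E[X] = 33 and a = 154, so the bound is 33/154 = 0.2143.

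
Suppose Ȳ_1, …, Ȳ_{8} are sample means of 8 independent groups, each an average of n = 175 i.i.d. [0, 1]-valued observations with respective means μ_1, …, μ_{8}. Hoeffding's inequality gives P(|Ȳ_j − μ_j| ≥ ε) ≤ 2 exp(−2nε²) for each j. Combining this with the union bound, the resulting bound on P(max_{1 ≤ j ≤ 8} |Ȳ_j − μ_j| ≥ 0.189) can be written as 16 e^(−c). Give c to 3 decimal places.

Union bound over the 8 events: P(max_{1 ≤ j ≤ 8} |Ȳ_j − μ_j| ≥ 0.189) ≤ 8·2·exp(−2nε²) = 16 exp(−2·175·0.189²).
So c = 2·175·0.189² = 12.5023.

12.502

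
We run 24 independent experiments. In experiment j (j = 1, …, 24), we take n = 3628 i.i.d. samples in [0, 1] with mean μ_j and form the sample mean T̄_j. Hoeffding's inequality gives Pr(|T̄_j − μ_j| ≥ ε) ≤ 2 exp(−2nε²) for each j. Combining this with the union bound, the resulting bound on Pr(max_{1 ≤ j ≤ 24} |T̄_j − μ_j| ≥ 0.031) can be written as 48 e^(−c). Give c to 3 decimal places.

6.973

Union bound over the 24 events: Pr(max_{1 ≤ j ≤ 24} |T̄_j − μ_j| ≥ 0.031) ≤ 24·2·exp(−2nε²) = 48 exp(−2·3628·0.031²).
So c = 2·3628·0.031² = 6.9730.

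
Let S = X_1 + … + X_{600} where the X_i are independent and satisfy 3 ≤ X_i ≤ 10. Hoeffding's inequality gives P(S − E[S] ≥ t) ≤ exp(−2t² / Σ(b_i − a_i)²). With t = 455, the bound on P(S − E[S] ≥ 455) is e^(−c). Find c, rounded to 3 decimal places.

14.083

Σ(b_i − a_i)² = 600·(7)² = 29400.
c = 2t²/29400 = 2·455²/29400 = 14.0833.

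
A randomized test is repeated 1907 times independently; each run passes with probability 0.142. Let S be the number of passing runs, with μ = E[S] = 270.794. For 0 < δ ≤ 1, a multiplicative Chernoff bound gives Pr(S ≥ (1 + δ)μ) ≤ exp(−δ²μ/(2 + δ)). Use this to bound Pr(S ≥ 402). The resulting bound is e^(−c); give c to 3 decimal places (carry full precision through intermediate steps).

25.587

Write 402 = (1 + δ)μ, so δ = 402/270.794 − 1 = 0.4845233…
Then the exponent is δ²μ/(2 + δ) = (402 − μ)² / (μ·(2 + δ)) = 25.587348.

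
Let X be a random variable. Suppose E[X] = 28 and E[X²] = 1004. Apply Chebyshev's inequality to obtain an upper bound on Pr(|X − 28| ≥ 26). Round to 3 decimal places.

0.325

Var(X) = E[X²] − (E[X])² = 1004 − 784 = 220.
Chebyshev's inequality: Pr(|X − μ| ≥ t) ≤ Var(X)/t² = 220/676 = 0.3254.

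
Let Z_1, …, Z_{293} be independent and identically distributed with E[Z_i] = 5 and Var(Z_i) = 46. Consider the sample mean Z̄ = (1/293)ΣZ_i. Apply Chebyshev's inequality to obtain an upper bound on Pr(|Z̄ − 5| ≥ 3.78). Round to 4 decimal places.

0.0110

Var(Z̄) = Var(Z_i)/n = 46/293 = 0.157.
Chebyshev: Pr(|Z̄ − 5| ≥ 3.78) ≤ Var(Z̄)/(3.78)² = 46/(293·3.78²) = 0.0110.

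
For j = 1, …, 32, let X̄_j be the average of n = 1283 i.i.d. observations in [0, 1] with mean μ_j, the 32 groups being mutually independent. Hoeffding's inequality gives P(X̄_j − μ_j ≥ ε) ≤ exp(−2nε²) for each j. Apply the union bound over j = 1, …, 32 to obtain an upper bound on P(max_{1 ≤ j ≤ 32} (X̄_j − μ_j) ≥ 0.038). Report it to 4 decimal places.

Per-experiment Hoeffding bound: exp(−2·1283·0.038²) = exp(−3.70530) = 0.024593.
Union bound over 32 events: 32·0.024593 = 0.78697.

0.7870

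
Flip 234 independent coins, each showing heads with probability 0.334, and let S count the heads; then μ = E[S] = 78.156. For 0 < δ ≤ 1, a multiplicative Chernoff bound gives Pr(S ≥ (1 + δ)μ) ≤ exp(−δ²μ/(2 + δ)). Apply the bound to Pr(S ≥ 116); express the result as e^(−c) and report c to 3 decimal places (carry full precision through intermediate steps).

7.376

Write 116 = (1 + δ)μ, so δ = 116/78.156 − 1 = 0.4842111…
Then the exponent is δ²μ/(2 + δ) = (116 − μ)² / (μ·(2 + δ)) = 7.376379.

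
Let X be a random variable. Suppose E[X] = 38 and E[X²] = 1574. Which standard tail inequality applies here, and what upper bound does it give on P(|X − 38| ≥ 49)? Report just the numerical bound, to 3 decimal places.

0.054

The first two moments determine the variance, so Chebyshev's inequality is the sharpest standard bound available.
Var(X) = E[X²] − (E[X])² = 1574 − 1444 = 130.
Chebyshev's inequality: P(|X − μ| ≥ t) ≤ Var(X)/t² = 130/2401 = 0.0541.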